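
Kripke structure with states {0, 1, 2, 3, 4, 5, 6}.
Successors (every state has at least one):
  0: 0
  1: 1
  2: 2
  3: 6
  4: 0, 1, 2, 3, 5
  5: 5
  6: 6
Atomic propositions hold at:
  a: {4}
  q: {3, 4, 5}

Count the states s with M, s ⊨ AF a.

1

AF a: least fixpoint, start Z0 = {4}, add states with every successor in Z. Already a fixed point.
Sat(AF a) = {4}
|Sat(AF a)| = |{4}| = 1.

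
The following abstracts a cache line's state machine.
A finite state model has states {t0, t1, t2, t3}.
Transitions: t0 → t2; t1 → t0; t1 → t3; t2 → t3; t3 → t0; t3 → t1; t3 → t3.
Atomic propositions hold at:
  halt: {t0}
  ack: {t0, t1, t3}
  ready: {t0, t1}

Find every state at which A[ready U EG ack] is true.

EG ack: greatest fixpoint, start Z0 = {t0, t1, t3}, keep only states in Sat with some successor in Z. Z1 = {t1, t3}; fixed.
Sat(EG ack) = {t1, t3}
A[ready U EG ack]: least fixpoint, start Z0 = Sat(EG ack) = {t1, t3}, add states in Sat(ready) with every successor in Z. Already a fixed point.
Sat(A[ready U EG ack]) = {t1, t3}

{t1, t3}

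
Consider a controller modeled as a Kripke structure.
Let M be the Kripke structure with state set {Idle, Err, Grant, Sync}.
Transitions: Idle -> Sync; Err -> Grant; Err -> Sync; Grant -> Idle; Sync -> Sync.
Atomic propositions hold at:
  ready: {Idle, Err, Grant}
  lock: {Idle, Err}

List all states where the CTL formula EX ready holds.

{Err, Grant}

Sat(EX ready) = {s : some successor in {Idle, Err, Grant}} = {Err, Grant}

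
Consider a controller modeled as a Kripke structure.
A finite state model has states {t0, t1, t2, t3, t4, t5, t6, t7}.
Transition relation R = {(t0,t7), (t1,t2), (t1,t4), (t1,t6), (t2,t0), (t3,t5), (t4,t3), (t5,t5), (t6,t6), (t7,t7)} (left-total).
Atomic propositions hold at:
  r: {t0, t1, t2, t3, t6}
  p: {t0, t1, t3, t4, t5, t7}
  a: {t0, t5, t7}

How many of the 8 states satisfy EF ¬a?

5

Sat(¬a) = {t1, t2, t3, t4, t6}
EF ¬a: least fixpoint, start Z0 = {t1, t2, t3, t4, t6}, add states with some successor in Z. Already a fixed point.
Sat(EF ¬a) = {t1, t2, t3, t4, t6}
|Sat(EF ¬a)| = |{t1, t2, t3, t4, t6}| = 5.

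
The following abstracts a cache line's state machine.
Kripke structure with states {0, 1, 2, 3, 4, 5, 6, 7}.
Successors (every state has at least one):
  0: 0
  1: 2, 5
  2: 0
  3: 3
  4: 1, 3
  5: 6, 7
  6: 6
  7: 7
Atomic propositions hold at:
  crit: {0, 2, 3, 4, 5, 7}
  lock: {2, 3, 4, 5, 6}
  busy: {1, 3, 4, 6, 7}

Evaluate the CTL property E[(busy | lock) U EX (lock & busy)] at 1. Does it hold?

Yes

Sat(busy | lock) = {1, 2, 3, 4, 5, 6, 7}
Sat(lock & busy) = {3, 4, 6}
Sat(EX (lock & busy)) = {s : some successor in {3, 4, 6}} = {3, 4, 5, 6}
E[(busy | lock) U EX (lock & busy)]: least fixpoint, start Z0 = Sat(EX (lock & busy)) = {3, 4, 5, 6}, add states in Sat(busy | lock) with some successor in Z. Z1 = {1, 3, 4, 5, 6}; fixed.
Sat(E[(busy | lock) U EX (lock & busy)]) = {1, 3, 4, 5, 6}
1 ∈ Sat(E[(busy | lock) U EX (lock & busy)]) = {1, 3, 4, 5, 6}, so the formula holds at 1.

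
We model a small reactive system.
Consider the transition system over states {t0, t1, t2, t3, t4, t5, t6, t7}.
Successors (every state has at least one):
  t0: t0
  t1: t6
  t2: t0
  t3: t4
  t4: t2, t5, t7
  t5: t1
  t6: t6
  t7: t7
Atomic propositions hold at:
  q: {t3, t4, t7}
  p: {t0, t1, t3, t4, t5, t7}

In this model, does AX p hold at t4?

No

Sat(AX p) = {s : every successor in {t0, t1, t3, t4, t5, t7}} = {t0, t2, t3, t5, t7}
t4 ∉ Sat(AX p) = {t0, t2, t3, t5, t7}, so the formula does not hold at t4.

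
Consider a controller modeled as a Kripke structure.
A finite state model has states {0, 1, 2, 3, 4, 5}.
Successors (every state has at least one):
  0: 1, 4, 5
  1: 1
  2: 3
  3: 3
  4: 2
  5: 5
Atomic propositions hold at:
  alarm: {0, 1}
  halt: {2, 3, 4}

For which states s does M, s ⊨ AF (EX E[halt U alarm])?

{0, 1}

E[halt U alarm]: least fixpoint, start Z0 = Sat(alarm) = {0, 1}, add states in Sat(halt) with some successor in Z. Already a fixed point.
Sat(E[halt U alarm]) = {0, 1}
Sat(EX E[halt U alarm]) = {s : some successor in {0, 1}} = {0, 1}
AF (EX E[halt U alarm]): least fixpoint, start Z0 = {0, 1}, add states with every successor in Z. Already a fixed point.
Sat(AF (EX E[halt U alarm])) = {0, 1}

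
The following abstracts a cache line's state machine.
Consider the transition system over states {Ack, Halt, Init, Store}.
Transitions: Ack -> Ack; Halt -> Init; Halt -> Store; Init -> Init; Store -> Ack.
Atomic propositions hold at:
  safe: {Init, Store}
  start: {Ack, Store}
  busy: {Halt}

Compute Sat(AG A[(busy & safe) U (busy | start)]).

{Ack, Store}

Sat(busy & safe) = ∅
Sat(busy | start) = {Ack, Halt, Store}
A[(busy & safe) U (busy | start)]: least fixpoint, start Z0 = Sat((busy | start)) = {Ack, Halt, Store}, add states in Sat(busy & safe) with every successor in Z. Already a fixed point.
Sat(A[(busy & safe) U (busy | start)]) = {Ack, Halt, Store}
AG A[(busy & safe) U (busy | start)]: greatest fixpoint, start Z0 = {Ack, Halt, Store}, keep only states in Sat with every successor in Z. Z1 = {Ack, Store}; fixed.
Sat(AG A[(busy & safe) U (busy | start)]) = {Ack, Store}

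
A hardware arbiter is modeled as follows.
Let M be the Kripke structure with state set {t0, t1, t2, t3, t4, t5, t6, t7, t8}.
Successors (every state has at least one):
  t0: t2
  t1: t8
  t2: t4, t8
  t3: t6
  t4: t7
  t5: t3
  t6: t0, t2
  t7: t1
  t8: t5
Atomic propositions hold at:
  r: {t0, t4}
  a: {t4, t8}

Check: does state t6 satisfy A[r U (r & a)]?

Sat(r & a) = {t4}
A[r U (r & a)]: least fixpoint, start Z0 = Sat((r & a)) = {t4}, add states in Sat(r) with every successor in Z. Already a fixed point.
Sat(A[r U (r & a)]) = {t4}
t6 ∉ Sat(A[r U (r & a)]) = {t4}, so the formula does not hold at t6.

No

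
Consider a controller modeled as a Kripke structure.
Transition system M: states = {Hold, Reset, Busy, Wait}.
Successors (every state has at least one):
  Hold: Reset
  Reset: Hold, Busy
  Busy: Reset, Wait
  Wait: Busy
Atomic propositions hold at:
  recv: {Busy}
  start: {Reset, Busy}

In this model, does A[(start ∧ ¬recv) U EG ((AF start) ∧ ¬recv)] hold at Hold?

Sat(¬recv) = {Hold, Reset, Wait}
Sat(start ∧ ¬recv) = {Reset}
AF start: least fixpoint, start Z0 = {Reset, Busy}, add states with every successor in Z. Z1 = {Hold, Reset, Busy, Wait}; fixed.
Sat(AF start) = {Hold, Reset, Busy, Wait}
Sat((AF start) ∧ ¬recv) = {Hold, Reset, Wait}
EG ((AF start) ∧ ¬recv): greatest fixpoint, start Z0 = {Hold, Reset, Wait}, keep only states in Sat with some successor in Z. Z1 = {Hold, Reset}; fixed.
Sat(EG ((AF start) ∧ ¬recv)) = {Hold, Reset}
A[(start ∧ ¬recv) U EG ((AF start) ∧ ¬recv)]: least fixpoint, start Z0 = Sat(EG ((AF start) ∧ ¬recv)) = {Hold, Reset}, add states in Sat(start ∧ ¬recv) with every successor in Z. Already a fixed point.
Sat(A[(start ∧ ¬recv) U EG ((AF start) ∧ ¬recv)]) = {Hold, Reset}
Hold ∈ Sat(A[(start ∧ ¬recv) U EG ((AF start) ∧ ¬recv)]) = {Hold, Reset}, so the formula holds at Hold.

Yes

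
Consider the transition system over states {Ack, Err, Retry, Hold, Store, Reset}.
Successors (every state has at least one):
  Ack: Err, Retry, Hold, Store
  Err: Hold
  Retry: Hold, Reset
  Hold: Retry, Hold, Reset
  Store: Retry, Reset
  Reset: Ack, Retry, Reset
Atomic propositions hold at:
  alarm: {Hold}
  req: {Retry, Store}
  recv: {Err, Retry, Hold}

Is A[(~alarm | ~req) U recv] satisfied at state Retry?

Sat(~alarm) = {Ack, Err, Retry, Store, Reset}
Sat(~req) = {Ack, Err, Hold, Reset}
Sat(~alarm | ~req) = {Ack, Err, Retry, Hold, Store, Reset}
A[(~alarm | ~req) U recv]: least fixpoint, start Z0 = Sat(recv) = {Err, Retry, Hold}, add states in Sat(~alarm | ~req) with every successor in Z. Already a fixed point.
Sat(A[(~alarm | ~req) U recv]) = {Err, Retry, Hold}
Retry ∈ Sat(A[(~alarm | ~req) U recv]) = {Err, Retry, Hold}, so the formula holds at Retry.

Yes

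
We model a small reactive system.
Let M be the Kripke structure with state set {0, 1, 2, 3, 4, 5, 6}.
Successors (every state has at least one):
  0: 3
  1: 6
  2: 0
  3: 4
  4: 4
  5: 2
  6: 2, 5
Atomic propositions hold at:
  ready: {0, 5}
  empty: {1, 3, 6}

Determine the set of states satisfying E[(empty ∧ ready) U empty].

Sat(empty ∧ ready) = ∅
E[(empty ∧ ready) U empty]: least fixpoint, start Z0 = Sat(empty) = {1, 3, 6}, add states in Sat(empty ∧ ready) with some successor in Z. Already a fixed point.
Sat(E[(empty ∧ ready) U empty]) = {1, 3, 6}

{1, 3, 6}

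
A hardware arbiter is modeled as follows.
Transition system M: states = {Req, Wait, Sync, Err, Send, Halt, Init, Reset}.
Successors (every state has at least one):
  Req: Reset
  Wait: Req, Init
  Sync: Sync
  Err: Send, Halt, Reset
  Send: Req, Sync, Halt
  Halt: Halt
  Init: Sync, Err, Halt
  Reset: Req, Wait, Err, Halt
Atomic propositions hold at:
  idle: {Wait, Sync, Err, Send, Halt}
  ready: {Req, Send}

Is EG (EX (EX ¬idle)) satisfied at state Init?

Sat(¬idle) = {Req, Init, Reset}
Sat(EX ¬idle) = {s : some successor in {Req, Init, Reset}} = {Req, Wait, Err, Send, Reset}
Sat(EX (EX ¬idle)) = {s : some successor in {Req, Wait, Err, Send, Reset}} = {Req, Wait, Err, Send, Init, Reset}
EG (EX (EX ¬idle)): greatest fixpoint, start Z0 = {Req, Wait, Err, Send, Init, Reset}, keep only states in Sat with some successor in Z. Already a fixed point.
Sat(EG (EX (EX ¬idle))) = {Req, Wait, Err, Send, Init, Reset}
Init ∈ Sat(EG (EX (EX ¬idle))) = {Req, Wait, Err, Send, Init, Reset}, so the formula holds at Init.

Yes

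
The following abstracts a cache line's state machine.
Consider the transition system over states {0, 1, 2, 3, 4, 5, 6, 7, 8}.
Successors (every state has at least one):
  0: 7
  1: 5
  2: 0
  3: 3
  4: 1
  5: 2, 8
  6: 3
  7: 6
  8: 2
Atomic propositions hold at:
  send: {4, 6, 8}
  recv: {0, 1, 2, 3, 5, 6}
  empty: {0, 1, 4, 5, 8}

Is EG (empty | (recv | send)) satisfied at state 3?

Sat(recv | send) = {0, 1, 2, 3, 4, 5, 6, 8}
Sat(empty | (recv | send)) = {0, 1, 2, 3, 4, 5, 6, 8}
EG (empty | (recv | send)): greatest fixpoint, start Z0 = {0, 1, 2, 3, 4, 5, 6, 8}, keep only states in Sat with some successor in Z. Z1 = {1, 2, 3, 4, 5, 6, 8}; Z2 = {1, 3, 4, 5, 6, 8}; Z3 = {1, 3, 4, 5, 6}; Z4 = {1, 3, 4, 6}; Z5 = {3, 4, 6}; Z6 = {3, 6}; fixed.
Sat(EG (empty | (recv | send))) = {3, 6}
3 ∈ Sat(EG (empty | (recv | send))) = {3, 6}, so the formula holds at 3.

Yes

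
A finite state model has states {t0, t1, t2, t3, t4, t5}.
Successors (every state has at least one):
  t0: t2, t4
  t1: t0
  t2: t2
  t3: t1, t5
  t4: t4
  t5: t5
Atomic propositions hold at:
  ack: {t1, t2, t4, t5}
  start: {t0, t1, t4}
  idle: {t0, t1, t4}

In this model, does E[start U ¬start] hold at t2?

Sat(¬start) = {t2, t3, t5}
E[start U ¬start]: least fixpoint, start Z0 = Sat(¬start) = {t2, t3, t5}, add states in Sat(start) with some successor in Z. Z1 = {t0, t2, t3, t5}; Z2 = {t0, t1, t2, t3, t5}; fixed.
Sat(E[start U ¬start]) = {t0, t1, t2, t3, t5}
t2 ∈ Sat(E[start U ¬start]) = {t0, t1, t2, t3, t5}, so the formula holds at t2.

Yes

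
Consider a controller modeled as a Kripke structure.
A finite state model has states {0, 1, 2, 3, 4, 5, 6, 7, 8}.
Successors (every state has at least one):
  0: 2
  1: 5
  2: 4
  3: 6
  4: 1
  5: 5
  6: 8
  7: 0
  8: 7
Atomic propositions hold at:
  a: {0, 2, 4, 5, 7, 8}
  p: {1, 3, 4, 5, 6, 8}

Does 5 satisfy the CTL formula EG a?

Yes

EG a: greatest fixpoint, start Z0 = {0, 2, 4, 5, 7, 8}, keep only states in Sat with some successor in Z. Z1 = {0, 2, 5, 7, 8}; Z2 = {0, 5, 7, 8}; Z3 = {5, 7, 8}; Z4 = {5, 8}; Z5 = {5}; fixed.
Sat(EG a) = {5}
5 ∈ Sat(EG a) = {5}, so the formula holds at 5.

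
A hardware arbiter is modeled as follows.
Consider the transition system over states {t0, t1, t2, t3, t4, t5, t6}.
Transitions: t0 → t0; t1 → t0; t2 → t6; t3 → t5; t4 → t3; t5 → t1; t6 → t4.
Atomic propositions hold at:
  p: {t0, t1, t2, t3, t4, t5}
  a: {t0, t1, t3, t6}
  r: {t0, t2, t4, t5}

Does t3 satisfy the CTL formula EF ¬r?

Yes

Sat(¬r) = {t1, t3, t6}
EF ¬r: least fixpoint, start Z0 = {t1, t3, t6}, add states with some successor in Z. Z1 = {t1, t2, t3, t4, t5, t6}; fixed.
Sat(EF ¬r) = {t1, t2, t3, t4, t5, t6}
t3 ∈ Sat(EF ¬r) = {t1, t2, t3, t4, t5, t6}, so the formula holds at t3.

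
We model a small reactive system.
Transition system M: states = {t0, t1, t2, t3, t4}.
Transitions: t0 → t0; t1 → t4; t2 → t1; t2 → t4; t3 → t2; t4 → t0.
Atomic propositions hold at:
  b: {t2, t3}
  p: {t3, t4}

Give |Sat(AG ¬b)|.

3

Sat(¬b) = {t0, t1, t4}
AG ¬b: greatest fixpoint, start Z0 = {t0, t1, t4}, keep only states in Sat with every successor in Z. Already a fixed point.
Sat(AG ¬b) = {t0, t1, t4}
|Sat(AG ¬b)| = |{t0, t1, t4}| = 3.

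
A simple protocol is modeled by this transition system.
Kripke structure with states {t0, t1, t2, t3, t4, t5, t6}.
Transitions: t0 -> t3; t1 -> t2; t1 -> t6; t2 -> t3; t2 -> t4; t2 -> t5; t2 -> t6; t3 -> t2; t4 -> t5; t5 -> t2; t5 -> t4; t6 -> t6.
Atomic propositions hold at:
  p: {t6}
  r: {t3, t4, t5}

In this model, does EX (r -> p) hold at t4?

Sat(r -> p) = {t0, t1, t2, t6}
Sat(EX (r -> p)) = {s : some successor in {t0, t1, t2, t6}} = {t1, t2, t3, t5, t6}
t4 ∉ Sat(EX (r -> p)) = {t1, t2, t3, t5, t6}, so the formula does not hold at t4.

No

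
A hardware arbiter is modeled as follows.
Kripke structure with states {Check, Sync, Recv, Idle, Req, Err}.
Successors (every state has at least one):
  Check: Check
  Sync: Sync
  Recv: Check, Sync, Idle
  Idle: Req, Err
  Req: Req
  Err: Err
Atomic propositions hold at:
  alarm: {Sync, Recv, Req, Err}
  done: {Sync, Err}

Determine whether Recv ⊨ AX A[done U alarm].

A[done U alarm]: least fixpoint, start Z0 = Sat(alarm) = {Sync, Recv, Req, Err}, add states in Sat(done) with every successor in Z. Already a fixed point.
Sat(A[done U alarm]) = {Sync, Recv, Req, Err}
Sat(AX A[done U alarm]) = {s : every successor in {Sync, Recv, Req, Err}} = {Sync, Idle, Req, Err}
Recv ∉ Sat(AX A[done U alarm]) = {Sync, Idle, Req, Err}, so the formula does not hold at Recv.

No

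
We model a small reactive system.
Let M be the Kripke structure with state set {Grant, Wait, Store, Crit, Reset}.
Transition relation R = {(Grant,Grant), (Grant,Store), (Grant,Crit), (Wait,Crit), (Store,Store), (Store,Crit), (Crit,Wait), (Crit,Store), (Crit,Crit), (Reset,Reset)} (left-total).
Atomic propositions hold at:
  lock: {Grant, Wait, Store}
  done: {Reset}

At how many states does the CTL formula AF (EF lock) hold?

4

EF lock: least fixpoint, start Z0 = {Grant, Wait, Store}, add states with some successor in Z. Z1 = {Grant, Wait, Store, Crit}; fixed.
Sat(EF lock) = {Grant, Wait, Store, Crit}
AF (EF lock): least fixpoint, start Z0 = {Grant, Wait, Store, Crit}, add states with every successor in Z. Already a fixed point.
Sat(AF (EF lock)) = {Grant, Wait, Store, Crit}
|Sat(AF (EF lock))| = |{Grant, Wait, Store, Crit}| = 4.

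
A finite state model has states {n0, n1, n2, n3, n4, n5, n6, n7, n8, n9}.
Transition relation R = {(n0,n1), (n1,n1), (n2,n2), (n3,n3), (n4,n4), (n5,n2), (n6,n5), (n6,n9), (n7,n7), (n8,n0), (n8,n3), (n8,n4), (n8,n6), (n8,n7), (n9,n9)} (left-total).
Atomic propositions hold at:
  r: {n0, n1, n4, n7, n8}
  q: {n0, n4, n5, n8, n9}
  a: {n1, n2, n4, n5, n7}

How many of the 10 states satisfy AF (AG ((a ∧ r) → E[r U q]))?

6

Sat(a ∧ r) = {n1, n4, n7}
E[r U q]: least fixpoint, start Z0 = Sat(q) = {n0, n4, n5, n8, n9}, add states in Sat(r) with some successor in Z. Already a fixed point.
Sat(E[r U q]) = {n0, n4, n5, n8, n9}
Sat((a ∧ r) → E[r U q]) = {n0, n2, n3, n4, n5, n6, n8, n9}
AG ((a ∧ r) → E[r U q]): greatest fixpoint, start Z0 = {n0, n2, n3, n4, n5, n6, n8, n9}, keep only states in Sat with every successor in Z. Z1 = {n2, n3, n4, n5, n6, n9}; fixed.
Sat(AG ((a ∧ r) → E[r U q])) = {n2, n3, n4, n5, n6, n9}
AF (AG ((a ∧ r) → E[r U q])): least fixpoint, start Z0 = {n2, n3, n4, n5, n6, n9}, add states with every successor in Z. Already a fixed point.
Sat(AF (AG ((a ∧ r) → E[r U q]))) = {n2, n3, n4, n5, n6, n9}
|Sat(AF (AG ((a ∧ r) → E[r U q])))| = |{n2, n3, n4, n5, n6, n9}| = 6.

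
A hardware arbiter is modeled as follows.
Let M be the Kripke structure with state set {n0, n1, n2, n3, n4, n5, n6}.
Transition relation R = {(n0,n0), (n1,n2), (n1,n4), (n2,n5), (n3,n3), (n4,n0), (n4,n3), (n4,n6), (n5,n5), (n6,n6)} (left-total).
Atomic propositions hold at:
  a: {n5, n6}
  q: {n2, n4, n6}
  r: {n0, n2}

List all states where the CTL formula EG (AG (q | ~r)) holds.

Sat(~r) = {n1, n3, n4, n5, n6}
Sat(q | ~r) = {n1, n2, n3, n4, n5, n6}
AG (q | ~r): greatest fixpoint, start Z0 = {n1, n2, n3, n4, n5, n6}, keep only states in Sat with every successor in Z. Z1 = {n1, n2, n3, n5, n6}; Z2 = {n2, n3, n5, n6}; fixed.
Sat(AG (q | ~r)) = {n2, n3, n5, n6}
EG (AG (q | ~r)): greatest fixpoint, start Z0 = {n2, n3, n5, n6}, keep only states in Sat with some successor in Z. Already a fixed point.
Sat(EG (AG (q | ~r))) = {n2, n3, n5, n6}

{n2, n3, n5, n6}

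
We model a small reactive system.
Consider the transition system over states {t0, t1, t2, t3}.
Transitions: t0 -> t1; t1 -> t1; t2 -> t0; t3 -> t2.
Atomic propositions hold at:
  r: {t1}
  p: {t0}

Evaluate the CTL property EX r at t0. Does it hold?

Sat(EX r) = {s : some successor in {t1}} = {t0, t1}
t0 ∈ Sat(EX r) = {t0, t1}, so the formula holds at t0.

Yes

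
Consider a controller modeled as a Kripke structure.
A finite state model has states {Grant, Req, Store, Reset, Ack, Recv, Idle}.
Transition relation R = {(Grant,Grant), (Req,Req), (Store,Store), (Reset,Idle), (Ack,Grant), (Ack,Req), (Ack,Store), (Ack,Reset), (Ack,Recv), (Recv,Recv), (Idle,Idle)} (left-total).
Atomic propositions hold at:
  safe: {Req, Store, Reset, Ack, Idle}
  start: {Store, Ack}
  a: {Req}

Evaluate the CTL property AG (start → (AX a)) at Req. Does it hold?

Sat(AX a) = {s : every successor in {Req}} = {Req}
Sat(start → (AX a)) = {Grant, Req, Reset, Recv, Idle}
AG (start → (AX a)): greatest fixpoint, start Z0 = {Grant, Req, Reset, Recv, Idle}, keep only states in Sat with every successor in Z. Already a fixed point.
Sat(AG (start → (AX a))) = {Grant, Req, Reset, Recv, Idle}
Req ∈ Sat(AG (start → (AX a))) = {Grant, Req, Reset, Recv, Idle}, so the formula holds at Req.

Yes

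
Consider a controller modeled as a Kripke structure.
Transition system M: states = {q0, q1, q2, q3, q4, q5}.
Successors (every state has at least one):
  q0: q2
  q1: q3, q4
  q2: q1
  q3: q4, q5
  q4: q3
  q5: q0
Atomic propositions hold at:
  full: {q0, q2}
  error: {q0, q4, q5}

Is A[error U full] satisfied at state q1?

A[error U full]: least fixpoint, start Z0 = Sat(full) = {q0, q2}, add states in Sat(error) with every successor in Z. Z1 = {q0, q2, q5}; fixed.
Sat(A[error U full]) = {q0, q2, q5}
q1 ∉ Sat(A[error U full]) = {q0, q2, q5}, so the formula does not hold at q1.

No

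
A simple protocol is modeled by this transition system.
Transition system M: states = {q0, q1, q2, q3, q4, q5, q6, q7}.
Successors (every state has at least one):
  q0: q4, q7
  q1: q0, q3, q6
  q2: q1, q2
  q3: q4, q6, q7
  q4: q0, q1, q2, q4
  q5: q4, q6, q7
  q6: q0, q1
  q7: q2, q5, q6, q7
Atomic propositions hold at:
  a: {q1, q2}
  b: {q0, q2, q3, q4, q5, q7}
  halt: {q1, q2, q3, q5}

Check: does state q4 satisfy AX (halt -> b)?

No

Sat(halt -> b) = {q0, q2, q3, q4, q5, q6, q7}
Sat(AX (halt -> b)) = {s : every successor in {q0, q2, q3, q4, q5, q6, q7}} = {q0, q1, q3, q5, q7}
q4 ∉ Sat(AX (halt -> b)) = {q0, q1, q3, q5, q7}, so the formula does not hold at q4.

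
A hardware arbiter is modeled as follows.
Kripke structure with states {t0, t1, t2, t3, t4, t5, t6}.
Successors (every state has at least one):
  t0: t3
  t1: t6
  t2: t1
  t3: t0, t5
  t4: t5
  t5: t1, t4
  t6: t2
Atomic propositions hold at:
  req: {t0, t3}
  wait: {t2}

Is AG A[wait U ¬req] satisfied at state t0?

No

Sat(¬req) = {t1, t2, t4, t5, t6}
A[wait U ¬req]: least fixpoint, start Z0 = Sat(¬req) = {t1, t2, t4, t5, t6}, add states in Sat(wait) with every successor in Z. Already a fixed point.
Sat(A[wait U ¬req]) = {t1, t2, t4, t5, t6}
AG A[wait U ¬req]: greatest fixpoint, start Z0 = {t1, t2, t4, t5, t6}, keep only states in Sat with every successor in Z. Already a fixed point.
Sat(AG A[wait U ¬req]) = {t1, t2, t4, t5, t6}
t0 ∉ Sat(AG A[wait U ¬req]) = {t1, t2, t4, t5, t6}, so the formula does not hold at t0.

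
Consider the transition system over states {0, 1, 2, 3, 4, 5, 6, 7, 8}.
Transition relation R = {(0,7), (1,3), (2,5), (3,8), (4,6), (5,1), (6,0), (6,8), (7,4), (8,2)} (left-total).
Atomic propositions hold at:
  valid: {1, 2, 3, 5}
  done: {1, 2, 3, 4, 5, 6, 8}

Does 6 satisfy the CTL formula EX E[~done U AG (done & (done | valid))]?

Sat(~done) = {0, 7}
Sat(done | valid) = {1, 2, 3, 4, 5, 6, 8}
Sat(done & (done | valid)) = {1, 2, 3, 4, 5, 6, 8}
AG (done & (done | valid)): greatest fixpoint, start Z0 = {1, 2, 3, 4, 5, 6, 8}, keep only states in Sat with every successor in Z. Z1 = {1, 2, 3, 4, 5, 8}; Z2 = {1, 2, 3, 5, 8}; fixed.
Sat(AG (done & (done | valid))) = {1, 2, 3, 5, 8}
E[~done U AG (done & (done | valid))]: least fixpoint, start Z0 = Sat(AG (done & (done | valid))) = {1, 2, 3, 5, 8}, add states in Sat(~done) with some successor in Z. Already a fixed point.
Sat(E[~done U AG (done & (done | valid))]) = {1, 2, 3, 5, 8}
Sat(EX E[~done U AG (done & (done | valid))]) = {s : some successor in {1, 2, 3, 5, 8}} = {1, 2, 3, 5, 6, 8}
6 ∈ Sat(EX E[~done U AG (done & (done | valid))]) = {1, 2, 3, 5, 6, 8}, so the formula holds at 6.

Yes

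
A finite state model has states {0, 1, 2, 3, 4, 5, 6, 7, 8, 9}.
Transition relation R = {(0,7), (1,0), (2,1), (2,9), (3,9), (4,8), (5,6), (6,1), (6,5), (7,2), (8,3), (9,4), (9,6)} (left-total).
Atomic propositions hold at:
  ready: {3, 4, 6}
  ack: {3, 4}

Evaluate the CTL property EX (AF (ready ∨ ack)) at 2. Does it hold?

Yes

Sat(ready ∨ ack) = {3, 4, 6}
AF (ready ∨ ack): least fixpoint, start Z0 = {3, 4, 6}, add states with every successor in Z. Z1 = {3, 4, 5, 6, 8, 9}; fixed.
Sat(AF (ready ∨ ack)) = {3, 4, 5, 6, 8, 9}
Sat(EX (AF (ready ∨ ack))) = {s : some successor in {3, 4, 5, 6, 8, 9}} = {2, 3, 4, 5, 6, 8, 9}
2 ∈ Sat(EX (AF (ready ∨ ack))) = {2, 3, 4, 5, 6, 8, 9}, so the formula holds at 2.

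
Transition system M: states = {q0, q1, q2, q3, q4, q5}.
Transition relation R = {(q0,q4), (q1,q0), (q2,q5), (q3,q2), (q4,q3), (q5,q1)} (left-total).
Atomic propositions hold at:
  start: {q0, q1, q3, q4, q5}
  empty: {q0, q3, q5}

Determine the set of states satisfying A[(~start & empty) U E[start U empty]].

Sat(~start) = {q2}
Sat(~start & empty) = ∅
E[start U empty]: least fixpoint, start Z0 = Sat(empty) = {q0, q3, q5}, add states in Sat(start) with some successor in Z. Z1 = {q0, q1, q3, q4, q5}; fixed.
Sat(E[start U empty]) = {q0, q1, q3, q4, q5}
A[(~start & empty) U E[start U empty]]: least fixpoint, start Z0 = Sat(E[start U empty]) = {q0, q1, q3, q4, q5}, add states in Sat(~start & empty) with every successor in Z. Already a fixed point.
Sat(A[(~start & empty) U E[start U empty]]) = {q0, q1, q3, q4, q5}

{q0, q1, q3, q4, q5}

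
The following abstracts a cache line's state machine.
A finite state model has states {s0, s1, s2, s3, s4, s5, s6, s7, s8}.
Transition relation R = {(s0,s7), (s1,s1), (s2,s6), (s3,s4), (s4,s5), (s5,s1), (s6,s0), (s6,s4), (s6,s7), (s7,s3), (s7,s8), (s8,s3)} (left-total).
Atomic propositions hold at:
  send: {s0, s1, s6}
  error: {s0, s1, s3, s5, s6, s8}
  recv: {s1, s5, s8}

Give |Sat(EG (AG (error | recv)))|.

2

Sat(error | recv) = {s0, s1, s3, s5, s6, s8}
AG (error | recv): greatest fixpoint, start Z0 = {s0, s1, s3, s5, s6, s8}, keep only states in Sat with every successor in Z. Z1 = {s1, s5, s8}; Z2 = {s1, s5}; fixed.
Sat(AG (error | recv)) = {s1, s5}
EG (AG (error | recv)): greatest fixpoint, start Z0 = {s1, s5}, keep only states in Sat with some successor in Z. Already a fixed point.
Sat(EG (AG (error | recv))) = {s1, s5}
|Sat(EG (AG (error | recv)))| = |{s1, s5}| = 2.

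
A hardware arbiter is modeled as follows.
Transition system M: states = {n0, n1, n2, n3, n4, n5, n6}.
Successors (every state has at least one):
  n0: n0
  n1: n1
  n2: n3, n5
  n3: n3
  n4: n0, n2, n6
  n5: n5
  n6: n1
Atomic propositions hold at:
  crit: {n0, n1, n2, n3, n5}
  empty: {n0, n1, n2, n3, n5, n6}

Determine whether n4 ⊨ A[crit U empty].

No

A[crit U empty]: least fixpoint, start Z0 = Sat(empty) = {n0, n1, n2, n3, n5, n6}, add states in Sat(crit) with every successor in Z. Already a fixed point.
Sat(A[crit U empty]) = {n0, n1, n2, n3, n5, n6}
n4 ∉ Sat(A[crit U empty]) = {n0, n1, n2, n3, n5, n6}, so the formula does not hold at n4.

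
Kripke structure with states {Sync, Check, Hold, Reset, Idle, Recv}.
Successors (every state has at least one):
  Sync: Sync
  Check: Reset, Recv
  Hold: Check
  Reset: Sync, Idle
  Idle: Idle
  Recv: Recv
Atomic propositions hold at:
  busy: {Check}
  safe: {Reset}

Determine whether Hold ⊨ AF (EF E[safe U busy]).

Yes

E[safe U busy]: least fixpoint, start Z0 = Sat(busy) = {Check}, add states in Sat(safe) with some successor in Z. Already a fixed point.
Sat(E[safe U busy]) = {Check}
EF E[safe U busy]: least fixpoint, start Z0 = {Check}, add states with some successor in Z. Z1 = {Check, Hold}; fixed.
Sat(EF E[safe U busy]) = {Check, Hold}
AF (EF E[safe U busy]): least fixpoint, start Z0 = {Check, Hold}, add states with every successor in Z. Already a fixed point.
Sat(AF (EF E[safe U busy])) = {Check, Hold}
Hold ∈ Sat(AF (EF E[safe U busy])) = {Check, Hold}, so the formula holds at Hold.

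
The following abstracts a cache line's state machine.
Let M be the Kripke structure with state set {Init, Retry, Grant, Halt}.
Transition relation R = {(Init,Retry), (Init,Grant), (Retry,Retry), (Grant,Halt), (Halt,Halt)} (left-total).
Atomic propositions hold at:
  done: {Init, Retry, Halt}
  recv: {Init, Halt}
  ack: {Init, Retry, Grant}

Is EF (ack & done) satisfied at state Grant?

Sat(ack & done) = {Init, Retry}
EF (ack & done): least fixpoint, start Z0 = {Init, Retry}, add states with some successor in Z. Already a fixed point.
Sat(EF (ack & done)) = {Init, Retry}
Grant ∉ Sat(EF (ack & done)) = {Init, Retry}, so the formula does not hold at Grant.

No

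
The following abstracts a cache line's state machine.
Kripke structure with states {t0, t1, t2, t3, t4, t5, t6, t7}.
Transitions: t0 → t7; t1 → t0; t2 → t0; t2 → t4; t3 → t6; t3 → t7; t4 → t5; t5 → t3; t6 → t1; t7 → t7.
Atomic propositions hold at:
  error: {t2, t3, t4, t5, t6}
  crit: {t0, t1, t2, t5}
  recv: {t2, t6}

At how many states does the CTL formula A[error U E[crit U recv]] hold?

2

E[crit U recv]: least fixpoint, start Z0 = Sat(recv) = {t2, t6}, add states in Sat(crit) with some successor in Z. Already a fixed point.
Sat(E[crit U recv]) = {t2, t6}
A[error U E[crit U recv]]: least fixpoint, start Z0 = Sat(E[crit U recv]) = {t2, t6}, add states in Sat(error) with every successor in Z. Already a fixed point.
Sat(A[error U E[crit U recv]]) = {t2, t6}
|Sat(A[error U E[crit U recv]])| = |{t2, t6}| = 2.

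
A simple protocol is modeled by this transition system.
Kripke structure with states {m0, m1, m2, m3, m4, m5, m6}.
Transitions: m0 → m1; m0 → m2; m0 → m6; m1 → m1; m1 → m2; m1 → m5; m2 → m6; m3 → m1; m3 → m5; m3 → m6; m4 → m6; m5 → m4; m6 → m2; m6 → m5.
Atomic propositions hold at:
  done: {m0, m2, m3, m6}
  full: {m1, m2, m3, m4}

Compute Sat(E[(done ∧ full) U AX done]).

Sat(done ∧ full) = {m2, m3}
Sat(AX done) = {s : every successor in {m0, m2, m3, m6}} = {m2, m4}
E[(done ∧ full) U AX done]: least fixpoint, start Z0 = Sat(AX done) = {m2, m4}, add states in Sat(done ∧ full) with some successor in Z. Already a fixed point.
Sat(E[(done ∧ full) U AX done]) = {m2, m4}

{m2, m4}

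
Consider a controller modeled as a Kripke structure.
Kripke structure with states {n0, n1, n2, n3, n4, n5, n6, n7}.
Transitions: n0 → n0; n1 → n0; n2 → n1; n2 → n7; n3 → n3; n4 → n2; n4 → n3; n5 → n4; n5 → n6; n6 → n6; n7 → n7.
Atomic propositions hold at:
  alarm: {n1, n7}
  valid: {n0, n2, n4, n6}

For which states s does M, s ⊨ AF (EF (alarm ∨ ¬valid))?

Sat(¬valid) = {n1, n3, n5, n7}
Sat(alarm ∨ ¬valid) = {n1, n3, n5, n7}
EF (alarm ∨ ¬valid): least fixpoint, start Z0 = {n1, n3, n5, n7}, add states with some successor in Z. Z1 = {n1, n2, n3, n4, n5, n7}; fixed.
Sat(EF (alarm ∨ ¬valid)) = {n1, n2, n3, n4, n5, n7}
AF (EF (alarm ∨ ¬valid)): least fixpoint, start Z0 = {n1, n2, n3, n4, n5, n7}, add states with every successor in Z. Already a fixed point.
Sat(AF (EF (alarm ∨ ¬valid))) = {n1, n2, n3, n4, n5, n7}

{n1, n2, n3, n4, n5, n7}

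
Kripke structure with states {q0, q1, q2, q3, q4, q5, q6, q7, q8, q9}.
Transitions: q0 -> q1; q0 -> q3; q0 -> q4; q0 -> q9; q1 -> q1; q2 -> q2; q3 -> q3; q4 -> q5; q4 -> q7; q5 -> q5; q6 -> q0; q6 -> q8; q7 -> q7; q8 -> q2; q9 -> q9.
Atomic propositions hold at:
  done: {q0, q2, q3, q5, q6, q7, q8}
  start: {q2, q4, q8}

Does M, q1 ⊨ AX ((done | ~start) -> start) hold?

No

Sat(~start) = {q0, q1, q3, q5, q6, q7, q9}
Sat(done | ~start) = {q0, q1, q2, q3, q5, q6, q7, q8, q9}
Sat((done | ~start) -> start) = {q2, q4, q8}
Sat(AX ((done | ~start) -> start)) = {s : every successor in {q2, q4, q8}} = {q2, q8}
q1 ∉ Sat(AX ((done | ~start) -> start)) = {q2, q8}, so the formula does not hold at q1.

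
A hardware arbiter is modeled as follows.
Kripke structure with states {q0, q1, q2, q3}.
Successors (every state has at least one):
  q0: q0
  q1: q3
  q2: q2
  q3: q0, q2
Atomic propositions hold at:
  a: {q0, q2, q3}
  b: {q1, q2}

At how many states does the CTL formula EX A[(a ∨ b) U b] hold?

2

Sat(a ∨ b) = {q0, q1, q2, q3}
A[(a ∨ b) U b]: least fixpoint, start Z0 = Sat(b) = {q1, q2}, add states in Sat(a ∨ b) with every successor in Z. Already a fixed point.
Sat(A[(a ∨ b) U b]) = {q1, q2}
Sat(EX A[(a ∨ b) U b]) = {s : some successor in {q1, q2}} = {q2, q3}
|Sat(EX A[(a ∨ b) U b])| = |{q2, q3}| = 2.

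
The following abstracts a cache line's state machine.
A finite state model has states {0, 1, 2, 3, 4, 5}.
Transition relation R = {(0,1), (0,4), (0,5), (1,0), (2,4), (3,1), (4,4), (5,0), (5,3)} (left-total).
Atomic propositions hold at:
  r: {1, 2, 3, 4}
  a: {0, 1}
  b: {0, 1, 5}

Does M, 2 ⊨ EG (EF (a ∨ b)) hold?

No

Sat(a ∨ b) = {0, 1, 5}
EF (a ∨ b): least fixpoint, start Z0 = {0, 1, 5}, add states with some successor in Z. Z1 = {0, 1, 3, 5}; fixed.
Sat(EF (a ∨ b)) = {0, 1, 3, 5}
EG (EF (a ∨ b)): greatest fixpoint, start Z0 = {0, 1, 3, 5}, keep only states in Sat with some successor in Z. Already a fixed point.
Sat(EG (EF (a ∨ b))) = {0, 1, 3, 5}
2 ∉ Sat(EG (EF (a ∨ b))) = {0, 1, 3, 5}, so the formula does not hold at 2.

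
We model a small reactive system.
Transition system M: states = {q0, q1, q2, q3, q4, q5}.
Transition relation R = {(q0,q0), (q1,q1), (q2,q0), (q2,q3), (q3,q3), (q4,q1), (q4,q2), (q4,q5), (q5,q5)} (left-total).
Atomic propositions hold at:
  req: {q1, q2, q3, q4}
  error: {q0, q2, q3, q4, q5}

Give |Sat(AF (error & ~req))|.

2

Sat(~req) = {q0, q5}
Sat(error & ~req) = {q0, q5}
AF (error & ~req): least fixpoint, start Z0 = {q0, q5}, add states with every successor in Z. Already a fixed point.
Sat(AF (error & ~req)) = {q0, q5}
|Sat(AF (error & ~req))| = |{q0, q5}| = 2.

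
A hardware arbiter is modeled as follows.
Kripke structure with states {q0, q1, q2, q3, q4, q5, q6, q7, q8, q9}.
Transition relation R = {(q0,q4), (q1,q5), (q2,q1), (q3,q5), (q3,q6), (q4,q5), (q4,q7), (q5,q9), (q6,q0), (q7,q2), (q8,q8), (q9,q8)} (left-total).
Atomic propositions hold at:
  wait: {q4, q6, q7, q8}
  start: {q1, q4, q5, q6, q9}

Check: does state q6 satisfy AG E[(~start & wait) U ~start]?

No

Sat(~start) = {q0, q2, q3, q7, q8}
Sat(~start & wait) = {q7, q8}
E[(~start & wait) U ~start]: least fixpoint, start Z0 = Sat(~start) = {q0, q2, q3, q7, q8}, add states in Sat(~start & wait) with some successor in Z. Already a fixed point.
Sat(E[(~start & wait) U ~start]) = {q0, q2, q3, q7, q8}
AG E[(~start & wait) U ~start]: greatest fixpoint, start Z0 = {q0, q2, q3, q7, q8}, keep only states in Sat with every successor in Z. Z1 = {q7, q8}; Z2 = {q8}; fixed.
Sat(AG E[(~start & wait) U ~start]) = {q8}
q6 ∉ Sat(AG E[(~start & wait) U ~start]) = {q8}, so the formula does not hold at q6.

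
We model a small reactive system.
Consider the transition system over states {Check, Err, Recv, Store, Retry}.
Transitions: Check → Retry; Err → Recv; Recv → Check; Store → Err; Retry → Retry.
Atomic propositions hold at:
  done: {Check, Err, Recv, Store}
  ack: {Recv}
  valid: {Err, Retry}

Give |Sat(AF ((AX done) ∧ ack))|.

Sat(AX done) = {s : every successor in {Check, Err, Recv, Store}} = {Err, Recv, Store}
Sat((AX done) ∧ ack) = {Recv}
AF ((AX done) ∧ ack): least fixpoint, start Z0 = {Recv}, add states with every successor in Z. Z1 = {Err, Recv}; Z2 = {Err, Recv, Store}; fixed.
Sat(AF ((AX done) ∧ ack)) = {Err, Recv, Store}
|Sat(AF ((AX done) ∧ ack))| = |{Err, Recv, Store}| = 3.

3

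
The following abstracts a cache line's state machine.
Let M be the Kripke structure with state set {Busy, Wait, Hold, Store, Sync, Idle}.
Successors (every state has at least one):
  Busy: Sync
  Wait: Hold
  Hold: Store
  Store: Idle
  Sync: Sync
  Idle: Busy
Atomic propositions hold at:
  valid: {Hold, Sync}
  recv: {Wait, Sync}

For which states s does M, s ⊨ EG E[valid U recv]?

{Sync}

E[valid U recv]: least fixpoint, start Z0 = Sat(recv) = {Wait, Sync}, add states in Sat(valid) with some successor in Z. Already a fixed point.
Sat(E[valid U recv]) = {Wait, Sync}
EG E[valid U recv]: greatest fixpoint, start Z0 = {Wait, Sync}, keep only states in Sat with some successor in Z. Z1 = {Sync}; fixed.
Sat(EG E[valid U recv]) = {Sync}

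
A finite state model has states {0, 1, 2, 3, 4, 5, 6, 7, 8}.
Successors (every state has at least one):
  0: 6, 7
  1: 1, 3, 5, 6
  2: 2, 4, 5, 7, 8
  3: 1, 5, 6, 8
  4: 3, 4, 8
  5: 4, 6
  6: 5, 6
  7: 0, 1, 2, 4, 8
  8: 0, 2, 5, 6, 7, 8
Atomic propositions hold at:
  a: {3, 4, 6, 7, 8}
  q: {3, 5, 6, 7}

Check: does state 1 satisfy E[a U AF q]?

AF q: least fixpoint, start Z0 = {3, 5, 6, 7}, add states with every successor in Z. Z1 = {0, 3, 5, 6, 7}; fixed.
Sat(AF q) = {0, 3, 5, 6, 7}
E[a U AF q]: least fixpoint, start Z0 = Sat(AF q) = {0, 3, 5, 6, 7}, add states in Sat(a) with some successor in Z. Z1 = {0, 3, 4, 5, 6, 7, 8}; fixed.
Sat(E[a U AF q]) = {0, 3, 4, 5, 6, 7, 8}
1 ∉ Sat(E[a U AF q]) = {0, 3, 4, 5, 6, 7, 8}, so the formula does not hold at 1.

No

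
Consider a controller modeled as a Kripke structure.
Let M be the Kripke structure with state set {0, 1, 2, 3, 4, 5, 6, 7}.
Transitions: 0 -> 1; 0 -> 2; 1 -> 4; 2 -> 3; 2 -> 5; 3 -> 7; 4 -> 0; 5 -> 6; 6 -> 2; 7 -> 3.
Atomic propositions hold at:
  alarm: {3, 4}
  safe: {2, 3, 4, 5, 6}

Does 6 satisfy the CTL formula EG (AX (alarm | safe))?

Sat(alarm | safe) = {2, 3, 4, 5, 6}
Sat(AX (alarm | safe)) = {s : every successor in {2, 3, 4, 5, 6}} = {1, 2, 5, 6, 7}
EG (AX (alarm | safe)): greatest fixpoint, start Z0 = {1, 2, 5, 6, 7}, keep only states in Sat with some successor in Z. Z1 = {2, 5, 6}; fixed.
Sat(EG (AX (alarm | safe))) = {2, 5, 6}
6 ∈ Sat(EG (AX (alarm | safe))) = {2, 5, 6}, so the formula holds at 6.

Yes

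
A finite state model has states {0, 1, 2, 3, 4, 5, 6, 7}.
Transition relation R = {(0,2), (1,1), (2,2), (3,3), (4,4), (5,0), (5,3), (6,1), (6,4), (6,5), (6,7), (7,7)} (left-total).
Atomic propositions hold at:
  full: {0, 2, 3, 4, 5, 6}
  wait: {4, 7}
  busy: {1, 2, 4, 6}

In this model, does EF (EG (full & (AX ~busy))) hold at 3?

Yes

Sat(~busy) = {0, 3, 5, 7}
Sat(AX ~busy) = {s : every successor in {0, 3, 5, 7}} = {3, 5, 7}
Sat(full & (AX ~busy)) = {3, 5}
EG (full & (AX ~busy)): greatest fixpoint, start Z0 = {3, 5}, keep only states in Sat with some successor in Z. Already a fixed point.
Sat(EG (full & (AX ~busy))) = {3, 5}
EF (EG (full & (AX ~busy))): least fixpoint, start Z0 = {3, 5}, add states with some successor in Z. Z1 = {3, 5, 6}; fixed.
Sat(EF (EG (full & (AX ~busy)))) = {3, 5, 6}
3 ∈ Sat(EF (EG (full & (AX ~busy)))) = {3, 5, 6}, so the formula holds at 3.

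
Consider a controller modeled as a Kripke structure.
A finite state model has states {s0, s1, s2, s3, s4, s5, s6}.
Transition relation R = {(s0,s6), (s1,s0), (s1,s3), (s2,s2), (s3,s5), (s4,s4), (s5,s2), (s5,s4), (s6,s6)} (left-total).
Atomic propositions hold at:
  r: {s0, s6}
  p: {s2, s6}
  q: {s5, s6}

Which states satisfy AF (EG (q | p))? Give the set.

Sat(q | p) = {s2, s5, s6}
EG (q | p): greatest fixpoint, start Z0 = {s2, s5, s6}, keep only states in Sat with some successor in Z. Already a fixed point.
Sat(EG (q | p)) = {s2, s5, s6}
AF (EG (q | p)): least fixpoint, start Z0 = {s2, s5, s6}, add states with every successor in Z. Z1 = {s0, s2, s3, s5, s6}; Z2 = {s0, s1, s2, s3, s5, s6}; fixed.
Sat(AF (EG (q | p))) = {s0, s1, s2, s3, s5, s6}

{s0, s1, s2, s3, s5, s6}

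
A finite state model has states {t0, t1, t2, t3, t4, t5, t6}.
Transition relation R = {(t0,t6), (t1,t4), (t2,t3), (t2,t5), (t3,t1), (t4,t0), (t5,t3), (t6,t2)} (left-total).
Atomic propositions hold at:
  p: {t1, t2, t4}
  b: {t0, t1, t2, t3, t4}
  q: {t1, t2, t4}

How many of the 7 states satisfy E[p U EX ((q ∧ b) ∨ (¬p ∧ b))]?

6

Sat(q ∧ b) = {t1, t2, t4}
Sat(¬p) = {t0, t3, t5, t6}
Sat(¬p ∧ b) = {t0, t3}
Sat((q ∧ b) ∨ (¬p ∧ b)) = {t0, t1, t2, t3, t4}
Sat(EX ((q ∧ b) ∨ (¬p ∧ b))) = {s : some successor in {t0, t1, t2, t3, t4}} = {t1, t2, t3, t4, t5, t6}
E[p U EX ((q ∧ b) ∨ (¬p ∧ b))]: least fixpoint, start Z0 = Sat(EX ((q ∧ b) ∨ (¬p ∧ b))) = {t1, t2, t3, t4, t5, t6}, add states in Sat(p) with some successor in Z. Already a fixed point.
Sat(E[p U EX ((q ∧ b) ∨ (¬p ∧ b))]) = {t1, t2, t3, t4, t5, t6}
|Sat(E[p U EX ((q ∧ b) ∨ (¬p ∧ b))])| = |{t1, t2, t3, t4, t5, t6}| = 6.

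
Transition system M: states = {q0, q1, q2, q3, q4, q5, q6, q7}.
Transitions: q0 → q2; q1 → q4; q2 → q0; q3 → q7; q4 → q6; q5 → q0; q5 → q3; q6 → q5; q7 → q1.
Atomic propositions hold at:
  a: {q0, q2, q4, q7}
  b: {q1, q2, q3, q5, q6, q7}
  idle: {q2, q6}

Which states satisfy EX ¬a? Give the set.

{q4, q5, q6, q7}

Sat(¬a) = {q1, q3, q5, q6}
Sat(EX ¬a) = {s : some successor in {q1, q3, q5, q6}} = {q4, q5, q6, q7}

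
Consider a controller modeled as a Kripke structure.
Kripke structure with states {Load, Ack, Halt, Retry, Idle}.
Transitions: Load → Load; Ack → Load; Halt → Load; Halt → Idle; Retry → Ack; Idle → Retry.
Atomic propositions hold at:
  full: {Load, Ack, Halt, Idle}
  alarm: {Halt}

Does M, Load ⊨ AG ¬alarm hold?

Sat(¬alarm) = {Load, Ack, Retry, Idle}
AG ¬alarm: greatest fixpoint, start Z0 = {Load, Ack, Retry, Idle}, keep only states in Sat with every successor in Z. Already a fixed point.
Sat(AG ¬alarm) = {Load, Ack, Retry, Idle}
Load ∈ Sat(AG ¬alarm) = {Load, Ack, Retry, Idle}, so the formula holds at Load.

Yes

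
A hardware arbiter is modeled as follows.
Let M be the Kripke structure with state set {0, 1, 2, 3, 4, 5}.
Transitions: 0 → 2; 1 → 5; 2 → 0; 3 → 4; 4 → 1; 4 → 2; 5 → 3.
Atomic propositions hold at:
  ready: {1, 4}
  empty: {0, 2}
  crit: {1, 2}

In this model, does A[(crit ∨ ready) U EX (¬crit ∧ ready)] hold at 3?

Sat(crit ∨ ready) = {1, 2, 4}
Sat(¬crit) = {0, 3, 4, 5}
Sat(¬crit ∧ ready) = {4}
Sat(EX (¬crit ∧ ready)) = {s : some successor in {4}} = {3}
A[(crit ∨ ready) U EX (¬crit ∧ ready)]: least fixpoint, start Z0 = Sat(EX (¬crit ∧ ready)) = {3}, add states in Sat(crit ∨ ready) with every successor in Z. Already a fixed point.
Sat(A[(crit ∨ ready) U EX (¬crit ∧ ready)]) = {3}
3 ∈ Sat(A[(crit ∨ ready) U EX (¬crit ∧ ready)]) = {3}, so the formula holds at 3.

Yes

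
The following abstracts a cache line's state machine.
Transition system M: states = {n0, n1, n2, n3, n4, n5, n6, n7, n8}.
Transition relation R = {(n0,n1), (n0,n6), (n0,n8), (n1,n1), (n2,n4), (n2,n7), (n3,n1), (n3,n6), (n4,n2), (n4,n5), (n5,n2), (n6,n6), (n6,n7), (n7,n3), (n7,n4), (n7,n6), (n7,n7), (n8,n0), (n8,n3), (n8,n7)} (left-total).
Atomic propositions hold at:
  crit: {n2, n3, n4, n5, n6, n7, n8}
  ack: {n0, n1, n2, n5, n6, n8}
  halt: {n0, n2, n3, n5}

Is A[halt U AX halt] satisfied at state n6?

Sat(AX halt) = {s : every successor in {n0, n2, n3, n5}} = {n4, n5}
A[halt U AX halt]: least fixpoint, start Z0 = Sat(AX halt) = {n4, n5}, add states in Sat(halt) with every successor in Z. Already a fixed point.
Sat(A[halt U AX halt]) = {n4, n5}
n6 ∉ Sat(A[halt U AX halt]) = {n4, n5}, so the formula does not hold at n6.

No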